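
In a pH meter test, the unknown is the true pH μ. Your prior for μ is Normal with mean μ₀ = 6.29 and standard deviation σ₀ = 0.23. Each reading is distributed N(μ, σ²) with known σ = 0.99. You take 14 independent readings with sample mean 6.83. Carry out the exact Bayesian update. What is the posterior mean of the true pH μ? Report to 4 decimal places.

For Normal data with known variance σ², a Normal(μ₀, σ₀²) prior on μ is conjugate. Posterior precision = 1/σ₀² + n/σ²; posterior mean is the precision-weighted average of μ₀ and x̄.
n·x̄ = 14·6.83 = 95.62.
σ₀² = 0.23² = 0.0529, σ² = 0.99² = 0.9801; σ² + n·σ₀² = 0.9801 + 14·0.0529 = 1.7207.
Posterior mean = (μ₀/σ₀² + n·x̄/σ²)/(1/σ₀² + n/σ²) = (σ²·μ₀ + σ₀²·n·x̄)/(σ² + n·σ₀²) = (0.9801·6.29 + 0.0529·95.62)/1.7207 = 11.223127/1.7207 = 6.5224.

6.5224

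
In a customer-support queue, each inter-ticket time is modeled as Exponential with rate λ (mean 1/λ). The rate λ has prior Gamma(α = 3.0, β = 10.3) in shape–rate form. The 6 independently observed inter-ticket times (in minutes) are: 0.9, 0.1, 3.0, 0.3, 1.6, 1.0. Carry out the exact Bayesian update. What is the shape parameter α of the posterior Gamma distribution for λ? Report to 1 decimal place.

9.0

With a Gamma(shape α, rate β) prior on the exponential rate λ, the posterior after n observations with total T = Σxᵢ is Gamma(α+n, β+T).
Sum of observations T = 6.9 minutes; n = 6.
Posterior: Gamma(3.0+6, 10.3+6.9) = Gamma(9.0, 17.2).
Posterior α = 9.0.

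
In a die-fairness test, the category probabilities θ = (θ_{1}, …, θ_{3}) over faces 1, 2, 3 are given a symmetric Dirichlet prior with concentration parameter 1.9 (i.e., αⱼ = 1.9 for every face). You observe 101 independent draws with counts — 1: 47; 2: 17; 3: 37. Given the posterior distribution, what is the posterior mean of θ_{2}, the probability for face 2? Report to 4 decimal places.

0.1771

The Dirichlet prior is conjugate to the Multinomial likelihood: each posterior αⱼ = prior αⱼ + observed count nⱼ.
Posterior concentration: (48.9, 18.9, 38.9), total = 106.7.
E[θ_{2}|data] = α_{2}/Σα = 18.9/106.7 = 0.1771.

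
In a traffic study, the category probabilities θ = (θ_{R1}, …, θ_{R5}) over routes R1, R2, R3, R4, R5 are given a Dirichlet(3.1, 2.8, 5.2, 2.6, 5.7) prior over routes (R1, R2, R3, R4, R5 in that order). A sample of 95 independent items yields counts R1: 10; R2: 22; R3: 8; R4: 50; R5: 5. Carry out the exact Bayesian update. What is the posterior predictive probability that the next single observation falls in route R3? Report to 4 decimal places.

The Dirichlet prior is conjugate to the Multinomial likelihood: each posterior αⱼ = prior αⱼ + observed count nⱼ.
Posterior concentration: (13.1, 24.8, 13.2, 52.6, 10.7), total = 114.4.
P(next = R3 | data) = α_{R3}/Σα = 0.1154.

0.1154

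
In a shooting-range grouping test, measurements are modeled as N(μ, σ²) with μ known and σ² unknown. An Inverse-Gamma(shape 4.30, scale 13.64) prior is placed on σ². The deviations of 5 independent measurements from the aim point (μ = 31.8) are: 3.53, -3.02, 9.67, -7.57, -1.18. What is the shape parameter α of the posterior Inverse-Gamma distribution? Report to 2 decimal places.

With known mean μ and an Inverse-Gamma(α, β) prior on σ², the Normal likelihood is conjugate: posterior is Inv-Gamma(α + n/2, β + Σ(xᵢ−μ)²/2).
Σ(xᵢ−μ)² = (3.53)² + (-3.02)² + (9.67)² + (-7.57)² + (-1.18)² = 173.7875.
Posterior: Inv-Gamma(4.30 + 5/2, 13.64 + 173.7875/2) = Inv-Gamma(6.80, 100.53375).
Posterior α = 6.80.

6.80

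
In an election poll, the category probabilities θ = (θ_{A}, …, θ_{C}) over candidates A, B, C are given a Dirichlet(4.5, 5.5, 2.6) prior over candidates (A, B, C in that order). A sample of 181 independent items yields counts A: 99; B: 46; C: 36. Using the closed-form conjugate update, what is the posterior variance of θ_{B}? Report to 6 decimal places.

The Dirichlet prior is conjugate to the Multinomial likelihood: each posterior αⱼ = prior αⱼ + observed count nⱼ.
Posterior concentration: (103.5, 51.5, 38.6), total = 193.6.
Var[θ_j] = α_j(Σα−α_j)/((Σα)²(Σα+1)) = 51.5·142.1/(193.6²·194.6) = 0.001003.

0.001003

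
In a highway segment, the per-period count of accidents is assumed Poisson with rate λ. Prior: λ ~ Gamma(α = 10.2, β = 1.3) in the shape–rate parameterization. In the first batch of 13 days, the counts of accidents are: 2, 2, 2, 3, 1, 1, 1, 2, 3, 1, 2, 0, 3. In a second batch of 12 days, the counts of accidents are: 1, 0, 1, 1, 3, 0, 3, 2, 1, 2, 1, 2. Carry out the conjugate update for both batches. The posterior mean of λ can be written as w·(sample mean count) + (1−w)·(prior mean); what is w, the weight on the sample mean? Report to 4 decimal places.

0.9506

With a Gamma(shape α, rate β) prior, the Poisson likelihood is conjugate: the posterior is Gamma(α + ΣXᵢ, β + n).
Total number of days: n = 13 + 12 = 25.
Posterior mean = (α₀+S)/(β₀+n) = [n/(β₀+n)]·(S/n) + [β₀/(β₀+n)]·(α₀/β₀), so only n and β₀ enter the weight.
Weight on data w = n/(β₀+n) = 25/(1.3+25) = 25/26.3 = 0.9506.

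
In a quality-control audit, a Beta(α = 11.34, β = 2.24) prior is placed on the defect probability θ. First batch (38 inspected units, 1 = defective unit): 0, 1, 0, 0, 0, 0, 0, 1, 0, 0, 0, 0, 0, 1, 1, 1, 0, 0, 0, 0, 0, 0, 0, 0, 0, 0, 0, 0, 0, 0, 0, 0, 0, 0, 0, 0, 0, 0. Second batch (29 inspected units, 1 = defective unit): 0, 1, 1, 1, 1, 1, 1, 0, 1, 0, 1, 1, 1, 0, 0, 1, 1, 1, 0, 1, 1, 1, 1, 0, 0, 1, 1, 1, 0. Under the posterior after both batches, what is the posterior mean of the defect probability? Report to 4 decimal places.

The Beta prior is conjugate to a Binomial/Bernoulli likelihood; the update adds successes to α and failures to β.
After batch 1: Beta(11.34+5, 2.24+33) = Beta(16.34, 35.24).
After batch 2: Beta(16.34+20, 35.24+9) = Beta(36.34, 44.24).
Posterior mean = α/(α+β) = 36.34/80.58 = 0.4510.

0.4510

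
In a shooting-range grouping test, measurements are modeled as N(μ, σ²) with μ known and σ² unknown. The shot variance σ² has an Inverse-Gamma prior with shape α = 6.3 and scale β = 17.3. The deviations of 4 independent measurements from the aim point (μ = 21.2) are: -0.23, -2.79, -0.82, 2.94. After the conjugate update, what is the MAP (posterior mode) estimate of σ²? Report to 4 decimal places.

With known mean μ and an Inverse-Gamma(α, β) prior on σ², the Normal likelihood is conjugate: posterior is Inv-Gamma(α + n/2, β + Σ(xᵢ−μ)²/2).
Σ(xᵢ−μ)² = (-0.23)² + (-2.79)² + (-0.82)² + (2.94)² = 17.1530.
Posterior: Inv-Gamma(6.3 + 4/2, 17.3 + 17.1530/2) = Inv-Gamma(8.30, 25.87650).
Mode = β/(α+1) = 25.87650/9.30 = 2.7824.

2.7824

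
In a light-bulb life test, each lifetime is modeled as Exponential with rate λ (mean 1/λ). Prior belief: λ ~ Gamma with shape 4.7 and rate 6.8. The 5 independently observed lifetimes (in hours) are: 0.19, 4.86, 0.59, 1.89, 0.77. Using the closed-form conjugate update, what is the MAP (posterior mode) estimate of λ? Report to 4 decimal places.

0.5762

With a Gamma(shape α, rate β) prior on the exponential rate λ, the posterior after n observations with total T = Σxᵢ is Gamma(α+n, β+T).
Sum of observations T = 8.30 hours; n = 5.
Posterior: Gamma(4.7+5, 6.8+8.30) = Gamma(9.7, 15.10).
Mode = (α−1)/β = 0.5762.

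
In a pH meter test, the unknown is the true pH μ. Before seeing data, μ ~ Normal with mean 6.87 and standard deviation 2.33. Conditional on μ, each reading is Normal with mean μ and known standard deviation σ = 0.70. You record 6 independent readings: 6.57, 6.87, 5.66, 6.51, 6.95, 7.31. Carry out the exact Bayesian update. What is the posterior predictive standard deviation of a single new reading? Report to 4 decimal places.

0.7553

For Normal data with known variance σ², a Normal(μ₀, σ₀²) prior on μ is conjugate. Posterior precision = 1/σ₀² + n/σ²; posterior mean is the precision-weighted average of μ₀ and x̄.
σ₀² = 2.33² = 5.4289, σ² = 0.70² = 0.49; σ² + n·σ₀² = 0.49 + 6·5.4289 = 33.0634.
Posterior precision = 1/σ₀² + n/σ² = 1/5.4289 + 6/0.49 = (σ² + n·σ₀²)/(σ₀²σ²) = 33.0634/(5.4289·0.49); posterior variance σₙ² = σ₀²σ²/(σ² + n·σ₀²) = 5.4289·0.49/33.0634 = 0.080456.
Predictive variance for one new observation = σₙ² + σ² = 5.4289·0.49/33.0634 + 0.49 = σ²·(σ₀² + 33.0634)/33.0634 = 0.49·38.4923/33.0634 = 0.570456; SD = √(0.49·38.4923/33.0634) = 0.7553.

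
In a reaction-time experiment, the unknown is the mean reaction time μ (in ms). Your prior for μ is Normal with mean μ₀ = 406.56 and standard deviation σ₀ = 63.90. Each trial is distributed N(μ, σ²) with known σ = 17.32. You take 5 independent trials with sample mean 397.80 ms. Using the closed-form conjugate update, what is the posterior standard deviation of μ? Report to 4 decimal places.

7.6895

For Normal data with known variance σ², a Normal(μ₀, σ₀²) prior on μ is conjugate. Posterior precision = 1/σ₀² + n/σ²; posterior mean is the precision-weighted average of μ₀ and x̄.
σ₀² = 63.90² = 4083.21, σ² = 17.32² = 299.9824; σ² + n·σ₀² = 299.9824 + 5·4083.21 = 20716.0324.
Posterior precision = 1/σ₀² + n/σ² = 1/4083.21 + 5/299.9824 = (σ² + n·σ₀²)/(σ₀²σ²) = 20716.0324/(4083.21·299.9824); posterior variance σₙ² = σ₀²σ²/(σ² + n·σ₀²) = 4083.21·299.9824/20716.0324 = 59.127690.
Posterior SD = √σₙ² = √(4083.21·299.9824/20716.0324) = 7.6895.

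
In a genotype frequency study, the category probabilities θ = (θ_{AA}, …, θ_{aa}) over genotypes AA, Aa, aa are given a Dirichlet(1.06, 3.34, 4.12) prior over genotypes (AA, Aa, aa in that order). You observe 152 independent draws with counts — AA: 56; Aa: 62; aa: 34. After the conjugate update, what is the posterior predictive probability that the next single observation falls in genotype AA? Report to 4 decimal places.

The Dirichlet prior is conjugate to the Multinomial likelihood: each posterior αⱼ = prior αⱼ + observed count nⱼ.
Posterior concentration: (57.06, 65.34, 38.12), total = 160.52.
P(next = AA | data) = α_{AA}/Σα = 0.3555.

0.3555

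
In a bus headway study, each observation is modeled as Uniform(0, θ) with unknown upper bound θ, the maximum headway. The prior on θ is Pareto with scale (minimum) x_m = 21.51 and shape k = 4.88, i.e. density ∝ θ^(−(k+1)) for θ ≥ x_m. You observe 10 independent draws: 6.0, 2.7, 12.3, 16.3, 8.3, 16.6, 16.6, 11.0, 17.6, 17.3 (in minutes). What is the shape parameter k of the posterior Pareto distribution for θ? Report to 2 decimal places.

A Pareto(scale x_m, shape k) prior on the upper bound θ of Uniform(0, θ) is conjugate: posterior is Pareto(max(x_m, max xᵢ), k + n).
Sample maximum = 17.6; prior scale x_m = 21.51 → posterior scale = max = 21.51.
Posterior shape = 4.88 + 10 = 14.88.
Posterior shape k = 14.88.

14.88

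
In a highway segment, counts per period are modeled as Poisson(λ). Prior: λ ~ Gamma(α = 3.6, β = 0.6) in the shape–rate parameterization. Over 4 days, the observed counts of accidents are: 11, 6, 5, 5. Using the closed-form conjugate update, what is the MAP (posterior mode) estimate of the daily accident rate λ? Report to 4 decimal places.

6.4348

With a Gamma(shape α, rate β) prior, the Poisson likelihood is conjugate: the posterior is Gamma(α + ΣXᵢ, β + n).
Sum of counts S = 27 over n = 4 days.
Posterior: Gamma(α+S, β+n) = Gamma(3.6+27, 0.6+4) = Gamma(30.6, 4.6).
Mode of Gamma(α,β) for α≥1 is (α−1)/β = 29.6/4.6 = 6.4348.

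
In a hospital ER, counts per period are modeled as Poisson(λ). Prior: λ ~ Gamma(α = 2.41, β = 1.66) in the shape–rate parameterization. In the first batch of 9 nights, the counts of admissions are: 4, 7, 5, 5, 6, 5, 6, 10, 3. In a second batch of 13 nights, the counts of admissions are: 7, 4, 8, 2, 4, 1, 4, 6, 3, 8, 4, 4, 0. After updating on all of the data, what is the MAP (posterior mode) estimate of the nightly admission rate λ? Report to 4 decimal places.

With a Gamma(shape α, rate β) prior, the Poisson likelihood is conjugate: the posterior is Gamma(α + ΣXᵢ, β + n).
Batch 1: sum of counts S = 51 over n = 9 nights.
After batch 1: Gamma(α+S, β+n) = Gamma(2.41+51, 1.66+9) = Gamma(53.41, 10.66).
Batch 2: sum of counts S = 55 over n = 13 nights.
After batch 2: Gamma(α+S, β+n) = Gamma(53.41+55, 10.66+13) = Gamma(108.41, 23.66).
Mode of Gamma(α,β) for α≥1 is (α−1)/β = 107.41/23.66 = 4.5397.

4.5397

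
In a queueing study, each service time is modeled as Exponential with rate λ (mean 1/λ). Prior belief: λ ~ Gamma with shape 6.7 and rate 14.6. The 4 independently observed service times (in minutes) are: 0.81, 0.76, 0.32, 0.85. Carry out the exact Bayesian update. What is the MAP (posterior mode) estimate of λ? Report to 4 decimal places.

With a Gamma(shape α, rate β) prior on the exponential rate λ, the posterior after n observations with total T = Σxᵢ is Gamma(α+n, β+T).
Sum of observations T = 2.74 minutes; n = 4.
Posterior: Gamma(6.7+4, 14.6+2.74) = Gamma(10.7, 17.34).
Mode = (α−1)/β = 0.5594.

0.5594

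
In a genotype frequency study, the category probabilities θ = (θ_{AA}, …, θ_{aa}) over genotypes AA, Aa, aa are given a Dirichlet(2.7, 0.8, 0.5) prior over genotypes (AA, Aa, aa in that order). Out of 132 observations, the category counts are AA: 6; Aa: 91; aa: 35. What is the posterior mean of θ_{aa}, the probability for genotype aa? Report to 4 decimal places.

0.2610

The Dirichlet prior is conjugate to the Multinomial likelihood: each posterior αⱼ = prior αⱼ + observed count nⱼ.
Posterior concentration: (8.7, 91.8, 35.5), total = 136.0.
E[θ_{aa}|data] = α_{aa}/Σα = 35.5/136.0 = 0.2610.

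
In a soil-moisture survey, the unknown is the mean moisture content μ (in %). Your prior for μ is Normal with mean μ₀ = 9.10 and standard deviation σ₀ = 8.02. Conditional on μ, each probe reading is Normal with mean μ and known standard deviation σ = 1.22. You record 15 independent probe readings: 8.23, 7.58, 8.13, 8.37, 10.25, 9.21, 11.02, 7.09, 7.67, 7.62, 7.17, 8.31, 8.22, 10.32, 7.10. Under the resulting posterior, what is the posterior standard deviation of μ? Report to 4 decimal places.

0.3148

For Normal data with known variance σ², a Normal(μ₀, σ₀²) prior on μ is conjugate. Posterior precision = 1/σ₀² + n/σ²; posterior mean is the precision-weighted average of μ₀ and x̄.
σ₀² = 8.02² = 64.3204, σ² = 1.22² = 1.4884; σ² + n·σ₀² = 1.4884 + 15·64.3204 = 966.2944.
Posterior precision = 1/σ₀² + n/σ² = 1/64.3204 + 15/1.4884 = (σ² + n·σ₀²)/(σ₀²σ²) = 966.2944/(64.3204·1.4884); posterior variance σₙ² = σ₀²σ²/(σ² + n·σ₀²) = 64.3204·1.4884/966.2944 = 0.099074.
Posterior SD = √σₙ² = √(64.3204·1.4884/966.2944) = 0.3148.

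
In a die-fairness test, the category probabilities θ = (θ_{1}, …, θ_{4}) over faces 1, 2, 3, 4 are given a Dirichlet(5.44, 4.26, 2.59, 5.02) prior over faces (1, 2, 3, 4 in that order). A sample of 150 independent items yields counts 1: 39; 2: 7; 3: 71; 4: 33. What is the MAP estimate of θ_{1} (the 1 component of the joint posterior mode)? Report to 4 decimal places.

The Dirichlet prior is conjugate to the Multinomial likelihood: each posterior αⱼ = prior αⱼ + observed count nⱼ.
Posterior concentration: (44.44, 11.26, 73.59, 38.02), total = 167.31.
Joint mode component: (α_{1}−1)/(Σα−K) = 43.44/163.31 = 0.2660.

0.2660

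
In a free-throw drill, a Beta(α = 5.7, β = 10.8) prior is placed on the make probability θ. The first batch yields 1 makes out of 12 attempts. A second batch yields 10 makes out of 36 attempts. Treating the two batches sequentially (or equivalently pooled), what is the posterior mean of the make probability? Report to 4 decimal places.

The Beta prior is conjugate to a Binomial/Bernoulli likelihood; the update adds successes to α and failures to β.
After batch 1: Beta(5.7+1, 10.8+11) = Beta(6.7, 21.8).
After batch 2: Beta(6.7+10, 21.8+26) = Beta(16.7, 47.8).
Posterior mean = α/(α+β) = 16.7/64.5 = 0.2589.

0.2589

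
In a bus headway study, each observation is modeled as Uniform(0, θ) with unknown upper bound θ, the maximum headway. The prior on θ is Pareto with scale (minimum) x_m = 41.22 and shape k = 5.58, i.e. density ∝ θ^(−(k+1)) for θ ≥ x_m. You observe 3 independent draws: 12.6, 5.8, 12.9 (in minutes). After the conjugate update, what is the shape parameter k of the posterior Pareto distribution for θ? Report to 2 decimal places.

8.58

A Pareto(scale x_m, shape k) prior on the upper bound θ of Uniform(0, θ) is conjugate: posterior is Pareto(max(x_m, max xᵢ), k + n).
Sample maximum = 12.9; prior scale x_m = 41.22 → posterior scale = max = 41.22.
Posterior shape = 5.58 + 3 = 8.58.
Posterior shape k = 8.58.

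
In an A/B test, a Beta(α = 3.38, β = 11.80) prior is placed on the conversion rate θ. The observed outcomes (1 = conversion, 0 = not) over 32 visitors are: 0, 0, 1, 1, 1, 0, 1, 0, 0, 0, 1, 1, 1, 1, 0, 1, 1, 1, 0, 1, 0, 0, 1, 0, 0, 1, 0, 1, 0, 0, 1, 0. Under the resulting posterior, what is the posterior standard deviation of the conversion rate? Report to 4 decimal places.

0.0709

The Beta prior is conjugate to a Binomial/Bernoulli likelihood; the update adds successes to α and failures to β.
Posterior: Beta(α+k, β+n−k) = Beta(3.38+16, 11.80+16) = Beta(19.38, 27.80).
Var = αβ/((α+β)²(α+β+1)) = 19.38·27.80/(47.18²·48.18) = 0.00502361; SD = √0.00502361 = 0.0709.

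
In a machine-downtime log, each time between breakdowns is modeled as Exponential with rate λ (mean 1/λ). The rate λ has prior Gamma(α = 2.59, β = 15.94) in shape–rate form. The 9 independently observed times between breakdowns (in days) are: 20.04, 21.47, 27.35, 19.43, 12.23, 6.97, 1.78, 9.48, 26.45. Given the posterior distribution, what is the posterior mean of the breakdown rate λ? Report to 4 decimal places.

0.0719

With a Gamma(shape α, rate β) prior on the exponential rate λ, the posterior after n observations with total T = Σxᵢ is Gamma(α+n, β+T).
Sum of observations T = 145.20 days; n = 9.
Posterior: Gamma(2.59+9, 15.94+145.20) = Gamma(11.59, 161.14).
Posterior mean of λ = α/β = 11.59/161.14 = 0.0719.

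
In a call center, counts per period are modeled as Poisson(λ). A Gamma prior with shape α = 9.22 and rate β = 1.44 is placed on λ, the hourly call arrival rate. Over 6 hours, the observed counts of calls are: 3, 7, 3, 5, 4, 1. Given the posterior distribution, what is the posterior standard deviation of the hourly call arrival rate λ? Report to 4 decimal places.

With a Gamma(shape α, rate β) prior, the Poisson likelihood is conjugate: the posterior is Gamma(α + ΣXᵢ, β + n).
Sum of counts S = 23 over n = 6 hours.
Posterior: Gamma(α+S, β+n) = Gamma(9.22+23, 1.44+6) = Gamma(32.22, 7.44).
SD = √α/β = √32.22/7.44 = 0.7629.

0.7629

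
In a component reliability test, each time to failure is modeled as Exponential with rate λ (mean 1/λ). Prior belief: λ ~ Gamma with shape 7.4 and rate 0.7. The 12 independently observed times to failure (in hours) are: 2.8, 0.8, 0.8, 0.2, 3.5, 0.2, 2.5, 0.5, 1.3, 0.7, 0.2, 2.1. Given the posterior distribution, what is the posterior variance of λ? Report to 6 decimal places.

0.073017

With a Gamma(shape α, rate β) prior on the exponential rate λ, the posterior after n observations with total T = Σxᵢ is Gamma(α+n, β+T).
Sum of observations T = 15.6 hours; n = 12.
Posterior: Gamma(7.4+12, 0.7+15.6) = Gamma(19.4, 16.3).
Var = α/β² = 0.073017.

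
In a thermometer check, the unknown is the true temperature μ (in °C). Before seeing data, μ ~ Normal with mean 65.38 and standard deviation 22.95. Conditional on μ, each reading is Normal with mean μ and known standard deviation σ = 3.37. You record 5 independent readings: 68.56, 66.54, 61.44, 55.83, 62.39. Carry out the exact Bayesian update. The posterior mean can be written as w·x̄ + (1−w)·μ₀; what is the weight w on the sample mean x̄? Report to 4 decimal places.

0.9957

For Normal data with known variance σ², a Normal(μ₀, σ₀²) prior on μ is conjugate. Posterior precision = 1/σ₀² + n/σ²; posterior mean is the precision-weighted average of μ₀ and x̄.
σ₀² = 22.95² = 526.7025, σ² = 3.37² = 11.3569. Prior precision 1/σ₀² = 1/526.7025; data precision n/σ² = 5/11.3569.
w = (n/σ²)/(1/σ₀² + n/σ²) = n·σ₀²/(σ² + n·σ₀²) = 5·526.7025/(11.3569 + 5·526.7025) = 2633.5125/2644.8694 = 0.9957.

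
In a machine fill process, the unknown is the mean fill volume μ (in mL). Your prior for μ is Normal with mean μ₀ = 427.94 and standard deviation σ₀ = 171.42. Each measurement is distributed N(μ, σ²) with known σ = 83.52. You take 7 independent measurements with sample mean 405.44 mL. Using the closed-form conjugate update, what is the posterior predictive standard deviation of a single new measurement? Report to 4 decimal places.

For Normal data with known variance σ², a Normal(μ₀, σ₀²) prior on μ is conjugate. Posterior precision = 1/σ₀² + n/σ²; posterior mean is the precision-weighted average of μ₀ and x̄.
σ₀² = 171.42² = 29384.8164, σ² = 83.52² = 6975.5904; σ² + n·σ₀² = 6975.5904 + 7·29384.8164 = 212669.3052.
Posterior precision = 1/σ₀² + n/σ² = 1/29384.8164 + 7/6975.5904 = (σ² + n·σ₀²)/(σ₀²σ²) = 212669.3052/(29384.8164·6975.5904); posterior variance σₙ² = σ₀²σ²/(σ² + n·σ₀²) = 29384.8164·6975.5904/212669.3052 = 963.827116.
Predictive variance for one new observation = σₙ² + σ² = 29384.8164·6975.5904/212669.3052 + 6975.5904 = σ²·(σ₀² + 212669.3052)/212669.3052 = 6975.5904·242054.1216/212669.3052 = 7939.417516; SD = √(6975.5904·242054.1216/212669.3052) = 89.1034.

89.1034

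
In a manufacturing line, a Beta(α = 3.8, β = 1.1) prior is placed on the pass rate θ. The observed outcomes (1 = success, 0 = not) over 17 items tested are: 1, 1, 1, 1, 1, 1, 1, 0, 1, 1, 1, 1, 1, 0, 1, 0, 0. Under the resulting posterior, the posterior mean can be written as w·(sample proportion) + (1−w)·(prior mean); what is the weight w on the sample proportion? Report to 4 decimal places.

The Beta prior is conjugate to a Binomial/Bernoulli likelihood; the update adds successes to α and failures to β.
Posterior mean = (α₀+k)/(α₀+β₀+n) = [n/(α₀+β₀+n)]·(k/n) + [(α₀+β₀)/(α₀+β₀+n)]·α₀/(α₀+β₀), so only n and the prior enter the weight.
The weight on the data is w = n/(α₀+β₀+n) = 17/(3.8+1.1+17) = 17/21.9 = 0.7763.

0.7763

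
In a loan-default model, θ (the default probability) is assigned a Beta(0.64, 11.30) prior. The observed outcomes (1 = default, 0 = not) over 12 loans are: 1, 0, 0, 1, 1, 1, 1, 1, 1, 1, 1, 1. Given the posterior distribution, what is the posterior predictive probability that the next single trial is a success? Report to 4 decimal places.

The Beta prior is conjugate to a Binomial/Bernoulli likelihood; the update adds successes to α and failures to β.
Posterior: Beta(α+k, β+n−k) = Beta(0.64+10, 11.30+2) = Beta(10.64, 13.30).
For a single future Bernoulli trial, P(success | data) = α/(α+β) = 0.4444.

0.4444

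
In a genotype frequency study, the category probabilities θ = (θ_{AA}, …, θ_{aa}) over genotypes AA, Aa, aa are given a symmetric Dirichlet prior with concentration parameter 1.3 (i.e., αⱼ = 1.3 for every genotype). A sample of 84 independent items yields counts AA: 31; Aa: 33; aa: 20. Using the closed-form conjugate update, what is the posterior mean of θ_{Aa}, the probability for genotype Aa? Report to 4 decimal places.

0.3902

The Dirichlet prior is conjugate to the Multinomial likelihood: each posterior αⱼ = prior αⱼ + observed count nⱼ.
Posterior concentration: (32.3, 34.3, 21.3), total = 87.9.
E[θ_{Aa}|data] = α_{Aa}/Σα = 34.3/87.9 = 0.3902.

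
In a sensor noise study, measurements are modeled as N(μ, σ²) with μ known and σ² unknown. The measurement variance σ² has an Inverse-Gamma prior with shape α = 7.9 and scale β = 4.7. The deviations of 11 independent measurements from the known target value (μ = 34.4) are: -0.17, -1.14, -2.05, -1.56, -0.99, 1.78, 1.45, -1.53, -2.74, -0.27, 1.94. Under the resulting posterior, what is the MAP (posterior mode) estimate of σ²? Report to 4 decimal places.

With known mean μ and an Inverse-Gamma(α, β) prior on σ², the Normal likelihood is conjugate: posterior is Inv-Gamma(α + n/2, β + Σ(xᵢ−μ)²/2).
Σ(xᵢ−μ)² = (-0.17)² + (-1.14)² + (-2.05)² + (-1.56)² + (-0.99)² + (1.78)² + (1.45)² + (-1.53)² + (-2.74)² + (-0.27)² + (1.94)² = 27.9006.
Posterior: Inv-Gamma(7.9 + 11/2, 4.7 + 27.9006/2) = Inv-Gamma(13.40, 18.65030).
Mode = β/(α+1) = 18.65030/14.40 = 1.2952.

1.2952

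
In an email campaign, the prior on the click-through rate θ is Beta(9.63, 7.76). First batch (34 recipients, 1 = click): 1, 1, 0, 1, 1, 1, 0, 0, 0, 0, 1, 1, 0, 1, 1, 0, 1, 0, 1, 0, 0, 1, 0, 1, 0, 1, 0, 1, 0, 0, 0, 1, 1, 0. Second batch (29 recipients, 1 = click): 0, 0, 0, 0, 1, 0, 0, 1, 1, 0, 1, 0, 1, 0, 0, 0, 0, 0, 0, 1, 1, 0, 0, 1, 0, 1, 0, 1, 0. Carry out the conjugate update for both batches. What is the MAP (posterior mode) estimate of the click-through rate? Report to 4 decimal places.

0.4545

The Beta prior is conjugate to a Binomial/Bernoulli likelihood; the update adds successes to α and failures to β.
After batch 1: Beta(9.63+17, 7.76+17) = Beta(26.63, 24.76).
After batch 2: Beta(26.63+10, 24.76+19) = Beta(36.63, 43.76).
Mode of Beta(a,b) for a,b>1 is (a−1)/(a+b−2) = 35.63/78.39 = 0.4545.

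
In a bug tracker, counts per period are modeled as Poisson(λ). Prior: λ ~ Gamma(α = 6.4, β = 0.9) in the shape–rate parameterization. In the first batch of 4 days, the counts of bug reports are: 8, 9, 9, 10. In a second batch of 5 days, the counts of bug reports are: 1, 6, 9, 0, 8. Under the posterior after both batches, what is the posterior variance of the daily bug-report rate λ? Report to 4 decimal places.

0.6775

With a Gamma(shape α, rate β) prior, the Poisson likelihood is conjugate: the posterior is Gamma(α + ΣXᵢ, β + n).
Batch 1: sum of counts S = 36 over n = 4 days.
After batch 1: Gamma(α+S, β+n) = Gamma(6.4+36, 0.9+4) = Gamma(42.4, 4.9).
Batch 2: sum of counts S = 24 over n = 5 days.
After batch 2: Gamma(α+S, β+n) = Gamma(42.4+24, 4.9+5) = Gamma(66.4, 9.9).
Var = α/β² = 66.4/9.9² = 0.6775.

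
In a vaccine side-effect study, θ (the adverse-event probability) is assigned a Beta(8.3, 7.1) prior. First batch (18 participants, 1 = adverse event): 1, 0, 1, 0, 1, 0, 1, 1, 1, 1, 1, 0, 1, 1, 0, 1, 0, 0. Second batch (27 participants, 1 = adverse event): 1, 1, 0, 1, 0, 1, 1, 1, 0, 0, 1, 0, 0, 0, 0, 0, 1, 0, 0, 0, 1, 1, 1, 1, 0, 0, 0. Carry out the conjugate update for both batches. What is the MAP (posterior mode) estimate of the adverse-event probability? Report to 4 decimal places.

0.5188

The Beta prior is conjugate to a Binomial/Bernoulli likelihood; the update adds successes to α and failures to β.
After batch 1: Beta(8.3+11, 7.1+7) = Beta(19.3, 14.1).
After batch 2: Beta(19.3+12, 14.1+15) = Beta(31.3, 29.1).
Mode of Beta(a,b) for a,b>1 is (a−1)/(a+b−2) = 30.3/58.4 = 0.5188.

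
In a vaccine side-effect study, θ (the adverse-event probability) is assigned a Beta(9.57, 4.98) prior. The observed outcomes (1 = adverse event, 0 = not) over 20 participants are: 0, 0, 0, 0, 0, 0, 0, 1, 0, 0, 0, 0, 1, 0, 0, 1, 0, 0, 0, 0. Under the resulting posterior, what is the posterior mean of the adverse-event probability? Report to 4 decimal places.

The Beta prior is conjugate to a Binomial/Bernoulli likelihood; the update adds successes to α and failures to β.
Posterior: Beta(α+k, β+n−k) = Beta(9.57+3, 4.98+17) = Beta(12.57, 21.98).
Posterior mean = α/(α+β) = 12.57/34.55 = 0.3638.

0.3638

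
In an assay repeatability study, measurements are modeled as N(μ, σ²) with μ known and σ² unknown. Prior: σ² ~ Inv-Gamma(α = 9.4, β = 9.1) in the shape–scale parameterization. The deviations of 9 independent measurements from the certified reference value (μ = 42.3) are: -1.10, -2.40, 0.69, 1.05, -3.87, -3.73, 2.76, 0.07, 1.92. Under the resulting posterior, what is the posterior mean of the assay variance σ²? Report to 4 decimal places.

2.5949

With known mean μ and an Inverse-Gamma(α, β) prior on σ², the Normal likelihood is conjugate: posterior is Inv-Gamma(α + n/2, β + Σ(xᵢ−μ)²/2).
Σ(xᵢ−μ)² = (-1.10)² + (-2.40)² + (0.69)² + (1.05)² + (-3.87)² + (-3.73)² + (2.76)² + (0.07)² + (1.92)² = 48.7473.
Posterior: Inv-Gamma(9.4 + 9/2, 9.1 + 48.7473/2) = Inv-Gamma(13.90, 33.47365).
E[σ²|data] = β/(α−1) = 33.47365/12.90 = 2.5949.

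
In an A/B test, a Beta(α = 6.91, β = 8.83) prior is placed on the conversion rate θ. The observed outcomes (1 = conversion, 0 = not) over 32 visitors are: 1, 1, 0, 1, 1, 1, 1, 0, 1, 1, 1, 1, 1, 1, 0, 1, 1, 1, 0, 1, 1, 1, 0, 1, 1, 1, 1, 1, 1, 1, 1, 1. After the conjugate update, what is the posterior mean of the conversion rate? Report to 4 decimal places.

0.7103

The Beta prior is conjugate to a Binomial/Bernoulli likelihood; the update adds successes to α and failures to β.
Posterior: Beta(α+k, β+n−k) = Beta(6.91+27, 8.83+5) = Beta(33.91, 13.83).
Posterior mean = α/(α+β) = 33.91/47.74 = 0.7103.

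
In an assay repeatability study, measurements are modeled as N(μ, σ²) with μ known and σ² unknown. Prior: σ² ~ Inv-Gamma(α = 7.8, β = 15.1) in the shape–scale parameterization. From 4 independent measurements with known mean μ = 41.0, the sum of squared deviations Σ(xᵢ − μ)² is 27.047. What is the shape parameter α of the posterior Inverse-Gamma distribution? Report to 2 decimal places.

With known mean μ and an Inverse-Gamma(α, β) prior on σ², the Normal likelihood is conjugate: posterior is Inv-Gamma(α + n/2, β + Σ(xᵢ−μ)²/2).
Posterior: Inv-Gamma(7.8 + 4/2, 15.1 + 27.047/2) = Inv-Gamma(9.80, 28.6235).
Posterior α = 9.80.

9.80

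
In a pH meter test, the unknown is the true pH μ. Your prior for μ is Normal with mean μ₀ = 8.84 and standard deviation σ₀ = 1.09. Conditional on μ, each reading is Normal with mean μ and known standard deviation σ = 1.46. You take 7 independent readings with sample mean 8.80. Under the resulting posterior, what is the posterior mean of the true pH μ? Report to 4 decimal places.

For Normal data with known variance σ², a Normal(μ₀, σ₀²) prior on μ is conjugate. Posterior precision = 1/σ₀² + n/σ²; posterior mean is the precision-weighted average of μ₀ and x̄.
n·x̄ = 7·8.80 = 61.6.
σ₀² = 1.09² = 1.1881, σ² = 1.46² = 2.1316; σ² + n·σ₀² = 2.1316 + 7·1.1881 = 10.4483.
Posterior mean = (μ₀/σ₀² + n·x̄/σ²)/(1/σ₀² + n/σ²) = (σ²·μ₀ + σ₀²·n·x̄)/(σ² + n·σ₀²) = (2.1316·8.84 + 1.1881·61.6)/10.4483 = 92.030304/10.4483 = 8.8082.

8.8082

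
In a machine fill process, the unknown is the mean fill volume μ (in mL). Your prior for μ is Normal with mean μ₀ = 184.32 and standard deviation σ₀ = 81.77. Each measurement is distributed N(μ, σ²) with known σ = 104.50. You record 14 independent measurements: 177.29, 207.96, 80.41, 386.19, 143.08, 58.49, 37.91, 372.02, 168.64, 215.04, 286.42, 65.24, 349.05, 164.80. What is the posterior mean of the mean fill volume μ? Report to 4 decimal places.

For Normal data with known variance σ², a Normal(μ₀, σ₀²) prior on μ is conjugate. Posterior precision = 1/σ₀² + n/σ²; posterior mean is the precision-weighted average of μ₀ and x̄.
Σxᵢ = 177.29 + 207.96 + 80.41 + 386.19 + 143.08 + 58.49 + 37.91 + 372.02 + 168.64 + 215.04 + 286.42 + 65.24 + 349.05 + 164.80 = 2712.54, so n·x̄ = 2712.54.
σ₀² = 81.77² = 6686.3329, σ² = 104.50² = 10920.25; σ² + n·σ₀² = 10920.25 + 14·6686.3329 = 104528.9106.
Posterior mean = (μ₀/σ₀² + n·x̄/σ²)/(1/σ₀² + n/σ²) = (σ²·μ₀ + σ₀²·n·x̄)/(σ² + n·σ₀²) = (10920.25·184.32 + 6686.3329·2712.54)/104528.9106 = 20149765.924566/104528.9106 = 192.7674.

192.7674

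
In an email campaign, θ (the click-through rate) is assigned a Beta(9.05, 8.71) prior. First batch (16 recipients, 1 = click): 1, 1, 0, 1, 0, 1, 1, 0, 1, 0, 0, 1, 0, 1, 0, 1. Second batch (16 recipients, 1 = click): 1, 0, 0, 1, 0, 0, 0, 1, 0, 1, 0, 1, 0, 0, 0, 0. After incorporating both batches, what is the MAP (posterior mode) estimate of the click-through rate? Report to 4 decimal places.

0.4617

The Beta prior is conjugate to a Binomial/Bernoulli likelihood; the update adds successes to α and failures to β.
After batch 1: Beta(9.05+9, 8.71+7) = Beta(18.05, 15.71).
After batch 2: Beta(18.05+5, 15.71+11) = Beta(23.05, 26.71).
Mode of Beta(a,b) for a,b>1 is (a−1)/(a+b−2) = 22.05/47.76 = 0.4617.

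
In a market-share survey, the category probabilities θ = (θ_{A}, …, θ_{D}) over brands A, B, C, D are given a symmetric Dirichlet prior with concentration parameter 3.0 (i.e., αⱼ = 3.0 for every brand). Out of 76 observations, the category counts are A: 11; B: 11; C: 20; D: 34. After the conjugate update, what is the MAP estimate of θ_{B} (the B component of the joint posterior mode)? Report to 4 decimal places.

The Dirichlet prior is conjugate to the Multinomial likelihood: each posterior αⱼ = prior αⱼ + observed count nⱼ.
Posterior concentration: (14.0, 14.0, 23.0, 37.0), total = 88.0.
Joint mode component: (α_{B}−1)/(Σα−K) = 13.0/84.0 = 0.1548.

0.1548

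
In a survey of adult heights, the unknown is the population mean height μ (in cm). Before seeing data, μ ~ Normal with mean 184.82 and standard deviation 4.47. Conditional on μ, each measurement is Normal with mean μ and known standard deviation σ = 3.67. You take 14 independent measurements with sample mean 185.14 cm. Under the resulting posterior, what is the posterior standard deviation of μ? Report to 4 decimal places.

0.9581

For Normal data with known variance σ², a Normal(μ₀, σ₀²) prior on μ is conjugate. Posterior precision = 1/σ₀² + n/σ²; posterior mean is the precision-weighted average of μ₀ and x̄.
σ₀² = 4.47² = 19.9809, σ² = 3.67² = 13.4689; σ² + n·σ₀² = 13.4689 + 14·19.9809 = 293.2015.
Posterior precision = 1/σ₀² + n/σ² = 1/19.9809 + 14/13.4689 = (σ² + n·σ₀²)/(σ₀²σ²) = 293.2015/(19.9809·13.4689); posterior variance σₙ² = σ₀²σ²/(σ² + n·σ₀²) = 19.9809·13.4689/293.2015 = 0.917870.
Posterior SD = √σₙ² = √(19.9809·13.4689/293.2015) = 0.9581.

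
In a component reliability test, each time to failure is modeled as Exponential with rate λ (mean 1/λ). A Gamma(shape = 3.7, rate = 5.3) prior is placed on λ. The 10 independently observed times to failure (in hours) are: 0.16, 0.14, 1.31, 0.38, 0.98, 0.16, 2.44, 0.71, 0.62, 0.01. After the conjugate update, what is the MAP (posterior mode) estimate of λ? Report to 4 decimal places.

With a Gamma(shape α, rate β) prior on the exponential rate λ, the posterior after n observations with total T = Σxᵢ is Gamma(α+n, β+T).
Sum of observations T = 6.91 hours; n = 10.
Posterior: Gamma(3.7+10, 5.3+6.91) = Gamma(13.7, 12.21).
Mode = (α−1)/β = 1.0401.

1.0401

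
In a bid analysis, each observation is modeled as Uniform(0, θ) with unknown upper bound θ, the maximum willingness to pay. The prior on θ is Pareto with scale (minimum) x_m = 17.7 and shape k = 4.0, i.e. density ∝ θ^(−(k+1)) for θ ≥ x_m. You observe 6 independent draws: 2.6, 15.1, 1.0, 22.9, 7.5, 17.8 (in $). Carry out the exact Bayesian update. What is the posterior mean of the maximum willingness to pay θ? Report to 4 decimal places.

25.4444

A Pareto(scale x_m, shape k) prior on the upper bound θ of Uniform(0, θ) is conjugate: posterior is Pareto(max(x_m, max xᵢ), k + n).
Sample maximum = 22.9; prior scale x_m = 17.7 → posterior scale = max = 22.9.
Posterior shape = 4.0 + 6 = 10.0.
E[θ|data] = k·x_m/(k−1) = 10.0·22.9/9.0 = 25.4444.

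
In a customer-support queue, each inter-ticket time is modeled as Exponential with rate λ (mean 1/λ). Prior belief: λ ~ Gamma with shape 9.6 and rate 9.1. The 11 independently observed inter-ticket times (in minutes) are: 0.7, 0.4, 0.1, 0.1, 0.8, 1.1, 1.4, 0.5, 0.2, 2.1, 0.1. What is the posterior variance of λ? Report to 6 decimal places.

With a Gamma(shape α, rate β) prior on the exponential rate λ, the posterior after n observations with total T = Σxᵢ is Gamma(α+n, β+T).
Sum of observations T = 7.5 minutes; n = 11.
Posterior: Gamma(9.6+11, 9.1+7.5) = Gamma(20.6, 16.6).
Var = α/β² = 0.074757.

0.074757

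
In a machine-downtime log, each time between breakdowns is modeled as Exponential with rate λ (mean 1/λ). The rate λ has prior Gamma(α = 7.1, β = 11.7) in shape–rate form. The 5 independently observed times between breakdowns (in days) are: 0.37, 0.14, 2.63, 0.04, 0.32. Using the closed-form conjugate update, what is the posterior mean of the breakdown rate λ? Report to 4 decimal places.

With a Gamma(shape α, rate β) prior on the exponential rate λ, the posterior after n observations with total T = Σxᵢ is Gamma(α+n, β+T).
Sum of observations T = 3.50 days; n = 5.
Posterior: Gamma(7.1+5, 11.7+3.50) = Gamma(12.1, 15.20).
Posterior mean of λ = α/β = 12.1/15.20 = 0.7961.

0.7961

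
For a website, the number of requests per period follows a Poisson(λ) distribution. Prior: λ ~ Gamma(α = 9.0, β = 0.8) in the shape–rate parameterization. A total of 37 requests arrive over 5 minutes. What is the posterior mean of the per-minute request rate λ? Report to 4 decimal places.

7.9310

With a Gamma(shape α, rate β) prior, the Poisson likelihood is conjugate: the posterior is Gamma(α + ΣXᵢ, β + n).
Posterior: Gamma(α+S, β+n) = Gamma(9.0+37, 0.8+5) = Gamma(46.0, 5.8).
Posterior mean = α/β = 46.0/5.8 = 7.9310.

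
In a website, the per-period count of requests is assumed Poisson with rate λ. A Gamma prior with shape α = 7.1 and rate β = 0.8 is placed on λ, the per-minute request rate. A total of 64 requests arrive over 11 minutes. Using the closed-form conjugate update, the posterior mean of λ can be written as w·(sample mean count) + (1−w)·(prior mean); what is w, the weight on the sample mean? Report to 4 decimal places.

0.9322

With a Gamma(shape α, rate β) prior, the Poisson likelihood is conjugate: the posterior is Gamma(α + ΣXᵢ, β + n).
Posterior mean = (α₀+S)/(β₀+n) = [n/(β₀+n)]·(S/n) + [β₀/(β₀+n)]·(α₀/β₀), so only n and β₀ enter the weight.
Weight on data w = n/(β₀+n) = 11/(0.8+11) = 11/11.8 = 0.9322.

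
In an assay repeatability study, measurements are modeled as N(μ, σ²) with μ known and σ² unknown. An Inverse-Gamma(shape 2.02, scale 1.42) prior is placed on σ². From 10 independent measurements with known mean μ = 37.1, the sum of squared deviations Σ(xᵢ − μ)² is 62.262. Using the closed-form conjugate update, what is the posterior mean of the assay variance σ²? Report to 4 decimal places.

5.4071

With known mean μ and an Inverse-Gamma(α, β) prior on σ², the Normal likelihood is conjugate: posterior is Inv-Gamma(α + n/2, β + Σ(xᵢ−μ)²/2).
Posterior: Inv-Gamma(2.02 + 10/2, 1.42 + 62.262/2) = Inv-Gamma(7.02, 32.5510).
E[σ²|data] = β/(α−1) = 32.5510/6.02 = 5.4071.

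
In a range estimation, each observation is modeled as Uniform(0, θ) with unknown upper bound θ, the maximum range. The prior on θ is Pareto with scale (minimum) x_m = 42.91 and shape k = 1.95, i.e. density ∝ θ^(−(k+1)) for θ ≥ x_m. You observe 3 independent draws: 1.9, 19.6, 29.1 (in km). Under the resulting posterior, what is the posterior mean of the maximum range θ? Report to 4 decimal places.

A Pareto(scale x_m, shape k) prior on the upper bound θ of Uniform(0, θ) is conjugate: posterior is Pareto(max(x_m, max xᵢ), k + n).
Sample maximum = 29.1; prior scale x_m = 42.91 → posterior scale = max = 42.91.
Posterior shape = 1.95 + 3 = 4.95.
E[θ|data] = k·x_m/(k−1) = 4.95·42.91/3.95 = 53.7733.

53.7733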